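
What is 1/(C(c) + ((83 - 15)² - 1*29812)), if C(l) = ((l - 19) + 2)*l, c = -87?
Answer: -1/16140 ≈ -6.1958e-5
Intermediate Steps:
C(l) = l*(-17 + l) (C(l) = ((-19 + l) + 2)*l = (-17 + l)*l = l*(-17 + l))
1/(C(c) + ((83 - 15)² - 1*29812)) = 1/(-87*(-17 - 87) + ((83 - 15)² - 1*29812)) = 1/(-87*(-104) + (68² - 29812)) = 1/(9048 + (4624 - 29812)) = 1/(9048 - 25188) = 1/(-16140) = -1/16140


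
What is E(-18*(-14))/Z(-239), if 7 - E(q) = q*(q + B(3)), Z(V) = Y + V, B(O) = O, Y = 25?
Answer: 64253/214 ≈ 300.25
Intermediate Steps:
Z(V) = 25 + V
E(q) = 7 - q*(3 + q) (E(q) = 7 - q*(q + 3) = 7 - q*(3 + q))
E(-18*(-14))/Z(-239) = (7 - (-18*(-14))² - (-54)*(-14))/(25 - 239) = (7 - 1*252² - 3*252)/(-214) = (7 - 1*63504 - 756)*(-1/214) = (7 - 63504 - 756)*(-1/214) = -64253*(-1/214) = 64253/214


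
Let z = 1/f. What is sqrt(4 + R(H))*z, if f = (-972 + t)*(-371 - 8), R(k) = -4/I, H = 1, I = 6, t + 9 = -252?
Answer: sqrt(30)/1401921 ≈ 3.9069e-6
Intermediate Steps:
t = -261 (t = -9 - 252 = -261)
R(k) = -2/3 (R(k) = -4/6 = -4*1/6 = -2/3)
f = 467307 (f = (-972 - 261)*(-371 - 8) = -1233*(-379) = 467307)
z = 1/467307 ≈ 2.1399e-6
sqrt(4 + R(H))*z = sqrt(4 - 2/3)*(1/467307) = sqrt(10/3)*(1/467307) = (sqrt(30)/3)*(1/467307) = sqrt(30)/1401921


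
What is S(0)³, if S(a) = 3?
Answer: 27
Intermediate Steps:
S(0)³ = 3³ = 27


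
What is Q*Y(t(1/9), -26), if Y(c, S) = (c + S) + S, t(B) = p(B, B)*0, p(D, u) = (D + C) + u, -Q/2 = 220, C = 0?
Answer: 22880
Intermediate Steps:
Q = -440 (Q = -2*220 = -440)
p(D, u) = D + u (p(D, u) = (D + 0) + u = D + u)
t(B) = 0 (t(B) = (B + B)*0 = (2*B)*0 = 0)
Y(c, S) = c + 2*S (Y(c, S) = (S + c) + S = c + 2*S)
Q*Y(t(1/9), -26) = -440*(0 + 2*(-26)) = -440*(0 - 52) = -440*(-52) = 22880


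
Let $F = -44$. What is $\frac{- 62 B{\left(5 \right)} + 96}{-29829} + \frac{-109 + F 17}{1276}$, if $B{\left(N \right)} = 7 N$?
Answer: $- \frac{375689}{623964} \approx -0.6021$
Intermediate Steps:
$\frac{- 62 B{\left(5 \right)} + 96}{-29829} + \frac{-109 + F 17}{1276} = \frac{- 62 \cdot 7 \cdot 5 + 96}{-29829} + \frac{-109 - 748}{1276} = \left(\left(-62\right) 35 + 96\right) \left(- \frac{1}{29829}\right) + \left(-109 - 748\right) \frac{1}{1276} = \left(-2170 + 96\right) \left(- \frac{1}{29829}\right) - \frac{857}{1276} = \left(-2074\right) \left(- \frac{1}{29829}\right) - \frac{857}{1276} = \frac{34}{489} - \frac{857}{1276} = - \frac{375689}{623964}$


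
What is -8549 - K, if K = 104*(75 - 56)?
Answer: -10525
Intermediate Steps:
K = 1976 (K = 104*19 = 1976)
-8549 - K = -8549 - 1*1976 = -8549 - 1976 = -10525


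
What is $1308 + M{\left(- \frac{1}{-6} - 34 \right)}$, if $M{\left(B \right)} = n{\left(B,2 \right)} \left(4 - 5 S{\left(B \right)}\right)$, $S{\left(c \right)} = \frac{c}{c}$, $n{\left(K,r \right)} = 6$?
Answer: $1302$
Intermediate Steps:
$S{\left(c \right)} = 1$
$M{\left(B \right)} = -6$ ($M{\left(B \right)} = 6 \left(4 - 5\right) = 6 \left(-1\right) = -6$)
$1308 + M{\left(- \frac{1}{-6} - 34 \right)} = 1308 - 6 = 1302$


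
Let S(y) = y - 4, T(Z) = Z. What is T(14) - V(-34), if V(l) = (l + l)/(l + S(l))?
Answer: 235/18 ≈ 13.056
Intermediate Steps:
S(y) = -4 + y
V(l) = 2*l/(-4 + 2*l) (V(l) = (l + l)/(l + (-4 + l)) = (2*l)/(-4 + 2*l) = 2*l/(-4 + 2*l))
T(14) - V(-34) = 14 - (-34)/(-2 - 34) = 14 - (-34)/(-36) = 14 - (-34)*(-1)/36 = 14 - 1*17/18 = 14 - 17/18 = 235/18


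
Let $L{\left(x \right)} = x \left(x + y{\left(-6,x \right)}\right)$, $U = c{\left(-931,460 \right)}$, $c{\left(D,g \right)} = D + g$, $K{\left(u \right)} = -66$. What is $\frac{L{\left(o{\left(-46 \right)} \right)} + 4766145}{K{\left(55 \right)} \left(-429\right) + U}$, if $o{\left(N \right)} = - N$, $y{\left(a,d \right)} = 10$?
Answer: $\frac{4768721}{27843} \approx 171.27$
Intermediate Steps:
$U = -471$ ($U = -931 + 460 = -471$)
$L{\left(x \right)} = x \left(10 + x\right)$ ($L{\left(x \right)} = x \left(x + 10\right) = x \left(10 + x\right)$)
$\frac{L{\left(o{\left(-46 \right)} \right)} + 4766145}{K{\left(55 \right)} \left(-429\right) + U} = \frac{\left(-1\right) \left(-46\right) \left(10 - -46\right) + 4766145}{\left(-66\right) \left(-429\right) - 471} = \frac{46 \left(10 + 46\right) + 4766145}{28314 - 471} = \frac{46 \cdot 56 + 4766145}{27843} = \left(2576 + 4766145\right) \frac{1}{27843} = 4768721 \cdot \frac{1}{27843} = \frac{4768721}{27843}$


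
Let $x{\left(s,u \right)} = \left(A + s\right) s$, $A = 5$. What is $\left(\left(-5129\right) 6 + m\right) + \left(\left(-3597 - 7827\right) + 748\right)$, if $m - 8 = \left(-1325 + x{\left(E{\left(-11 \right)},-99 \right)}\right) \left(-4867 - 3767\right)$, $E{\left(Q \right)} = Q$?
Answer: $10828764$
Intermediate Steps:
$x{\left(s,u \right)} = s \left(5 + s\right)$ ($x{\left(s,u \right)} = \left(5 + s\right) s = s \left(5 + s\right)$)
$m = 10870214$ ($m = 8 + \left(-1325 - 11 \left(5 - 11\right)\right) \left(-4867 - 3767\right) = 8 + \left(-1325 - -66\right) \left(-8634\right) = 8 + \left(-1325 + 66\right) \left(-8634\right) = 8 - -10870206 = 8 + 10870206 = 10870214$)
$\left(\left(-5129\right) 6 + m\right) + \left(\left(-3597 - 7827\right) + 748\right) = \left(\left(-5129\right) 6 + 10870214\right) + \left(\left(-3597 - 7827\right) + 748\right) = \left(-30774 + 10870214\right) + \left(-11424 + 748\right) = 10839440 - 10676 = 10828764$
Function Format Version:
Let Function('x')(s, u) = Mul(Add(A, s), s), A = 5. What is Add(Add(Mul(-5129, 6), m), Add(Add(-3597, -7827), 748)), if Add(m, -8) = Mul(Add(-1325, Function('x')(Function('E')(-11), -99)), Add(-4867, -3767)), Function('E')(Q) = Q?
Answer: 10828764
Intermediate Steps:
Function('x')(s, u) = Mul(s, Add(5, s)) (Function('x')(s, u) = Mul(Add(5, s), s) = Mul(s, Add(5, s)))
m = 10870214 (m = Add(8, Mul(Add(-1325, Mul(-11, Add(5, -11))), Add(-4867, -3767))) = Add(8, Mul(Add(-1325, Mul(-11, -6)), -8634)) = Add(8, Mul(Add(-1325, 66), -8634)) = Add(8, Mul(-1259, -8634)) = Add(8, 10870206) = 10870214)
Add(Add(Mul(-5129, 6), m), Add(Add(-3597, -7827), 748)) = Add(Add(Mul(-5129, 6), 10870214), Add(Add(-3597, -7827), 748)) = Add(Add(-30774, 10870214), Add(-11424, 748)) = Add(10839440, -10676) = 10828764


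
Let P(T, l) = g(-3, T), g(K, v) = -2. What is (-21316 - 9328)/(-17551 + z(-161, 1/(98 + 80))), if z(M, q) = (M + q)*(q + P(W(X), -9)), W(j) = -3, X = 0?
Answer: 970924496/545912649 ≈ 1.7785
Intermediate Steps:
P(T, l) = -2
z(M, q) = (-2 + q)*(M + q) (z(M, q) = (M + q)*(q - 2) = (M + q)*(-2 + q) = (-2 + q)*(M + q))
(-21316 - 9328)/(-17551 + z(-161, 1/(98 + 80))) = (-21316 - 9328)/(-17551 + ((1/(98 + 80))**2 - 2*(-161) - 2/(98 + 80) - 161/(98 + 80))) = -30644/(-17551 + ((1/178)**2 + 322 - 2/178 - 161/178)) = -30644/(-17551 + ((1/178)**2 + 322 - 2*1/178 - 161*1/178)) = -30644/(-17551 + (1/31684 + 322 - 1/89 - 161/178)) = -30644/(-17551 + 10173235/31684) = -30644/(-545912649/31684) = -30644*(-31684/545912649) = 970924496/545912649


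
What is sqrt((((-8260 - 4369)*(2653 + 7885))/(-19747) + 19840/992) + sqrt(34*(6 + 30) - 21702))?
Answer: sqrt(53792174826 + 7958041*I*sqrt(20478))/2821 ≈ 82.221 + 0.87023*I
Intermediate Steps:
sqrt((((-8260 - 4369)*(2653 + 7885))/(-19747) + 19840/992) + sqrt(34*(6 + 30) - 21702)) = sqrt((-12629*10538*(-1/19747) + 19840*(1/992)) + sqrt(34*36 - 21702)) = sqrt((-133084402*(-1/19747) + 20) + sqrt(1224 - 21702)) = sqrt((133084402/19747 + 20) + sqrt(-20478)) = sqrt(133479342/19747 + I*sqrt(20478))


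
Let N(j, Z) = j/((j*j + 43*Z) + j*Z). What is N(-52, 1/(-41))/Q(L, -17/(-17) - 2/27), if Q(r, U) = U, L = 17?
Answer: -57564/2771825 ≈ -0.020768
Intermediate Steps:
N(j, Z) = j/(j² + 43*Z + Z*j) (N(j, Z) = j/((j² + 43*Z) + Z*j) = j/(j² + 43*Z + Z*j))
N(-52, 1/(-41))/Q(L, -17/(-17) - 2/27) = (-52/((-52)² + 43/(-41) - 52/(-41)))/(-17/(-17) - 2/27) = (-52/(2704 + 43*(-1/41) - 1/41*(-52)))/(-17*(-1/17) - 2*1/27) = (-52/(2704 - 43/41 + 52/41))/(1 - 2/27) = (-52/110873/41)/(25/27) = -52*41/110873*(27/25) = -2132/110873*27/25 = -57564/2771825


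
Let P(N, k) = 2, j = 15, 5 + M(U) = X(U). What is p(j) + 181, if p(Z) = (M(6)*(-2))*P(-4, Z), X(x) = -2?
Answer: 209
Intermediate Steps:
M(U) = -7 (M(U) = -5 - 2 = -7)
p(Z) = 28 (p(Z) = -7*(-2)*2 = 14*2 = 28)
p(j) + 181 = 28 + 181 = 209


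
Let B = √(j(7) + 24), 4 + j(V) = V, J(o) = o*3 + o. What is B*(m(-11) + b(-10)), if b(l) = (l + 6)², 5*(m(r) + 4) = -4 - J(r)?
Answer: 60*√3 ≈ 103.92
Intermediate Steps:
J(o) = 4*o (J(o) = 3*o + o = 4*o)
j(V) = -4 + V
m(r) = -24/5 - 4*r/5 (m(r) = -4 + (-4 - 4*r)/5 = -4 + (-⅘ - 4*r/5) = -24/5 - 4*r/5)
b(l) = (6 + l)²
B = 3*√3 (B = √((-4 + 7) + 24) = √(3 + 24) = √27 = 3*√3 ≈ 5.1962)
B*(m(-11) + b(-10)) = (3*√3)*((-24/5 - ⅘*(-11)) + (6 - 10)²) = (3*√3)*((-24/5 + 44/5) + (-4)²) = (3*√3)*(4 + 16) = (3*√3)*20 = 60*√3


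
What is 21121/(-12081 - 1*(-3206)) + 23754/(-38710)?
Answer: -102841066/34355125 ≈ -2.9935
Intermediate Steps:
21121/(-12081 - 1*(-3206)) + 23754/(-38710) = 21121/(-12081 + 3206) + 23754*(-1/38710) = 21121/(-8875) - 11877/19355 = 21121*(-1/8875) - 11877/19355 = -21121/8875 - 11877/19355 = -102841066/34355125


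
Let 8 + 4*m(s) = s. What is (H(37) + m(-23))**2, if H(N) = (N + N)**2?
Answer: 478428129/16 ≈ 2.9902e+7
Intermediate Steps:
m(s) = -2 + s/4
H(N) = 4*N**2 (H(N) = (2*N)**2 = 4*N**2)
(H(37) + m(-23))**2 = (4*37**2 + (-2 + (1/4)*(-23)))**2 = (4*1369 + (-2 - 23/4))**2 = (5476 - 31/4)**2 = (21873/4)**2 = 478428129/16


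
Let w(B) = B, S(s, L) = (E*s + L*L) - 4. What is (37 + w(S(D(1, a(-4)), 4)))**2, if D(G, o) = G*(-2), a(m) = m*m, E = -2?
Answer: 2809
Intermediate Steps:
a(m) = m**2
D(G, o) = -2*G
S(s, L) = -4 + L**2 - 2*s (S(s, L) = (-2*s + L*L) - 4 = (-2*s + L**2) - 4 = (L**2 - 2*s) - 4 = -4 + L**2 - 2*s)
(37 + w(S(D(1, a(-4)), 4)))**2 = (37 + (-4 + 4**2 - (-4)))**2 = (37 + (-4 + 16 - 2*(-2)))**2 = (37 + (-4 + 16 + 4))**2 = (37 + 16)**2 = 53**2 = 2809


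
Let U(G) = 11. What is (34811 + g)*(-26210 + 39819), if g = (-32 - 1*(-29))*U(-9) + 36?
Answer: 473783726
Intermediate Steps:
g = 3 (g = (-32 - 1*(-29))*11 + 36 = (-32 + 29)*11 + 36 = -3*11 + 36 = -33 + 36 = 3)
(34811 + g)*(-26210 + 39819) = (34811 + 3)*(-26210 + 39819) = 34814*13609 = 473783726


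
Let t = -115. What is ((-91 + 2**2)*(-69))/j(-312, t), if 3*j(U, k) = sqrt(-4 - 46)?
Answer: -18009*I*sqrt(2)/10 ≈ -2546.9*I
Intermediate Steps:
j(U, k) = 5*I*sqrt(2)/3 (j(U, k) = sqrt(-4 - 46)/3 = sqrt(-50)/3 = (5*I*sqrt(2))/3 = 5*I*sqrt(2)/3)
((-91 + 2**2)*(-69))/j(-312, t) = ((-91 + 2**2)*(-69))/((5*I*sqrt(2)/3)) = ((-91 + 4)*(-69))*(-3*I*sqrt(2)/10) = (-87*(-69))*(-3*I*sqrt(2)/10) = 6003*(-3*I*sqrt(2)/10) = -18009*I*sqrt(2)/10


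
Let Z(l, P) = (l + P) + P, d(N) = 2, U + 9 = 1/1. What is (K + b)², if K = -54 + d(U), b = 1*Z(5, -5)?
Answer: 3249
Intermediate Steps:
U = -8 (U = -9 + 1/1 = -9 + 1 = -8)
Z(l, P) = l + 2*P (Z(l, P) = (P + l) + P = l + 2*P)
b = -5 (b = 1*(5 + 2*(-5)) = 1*(5 - 10) = 1*(-5) = -5)
K = -52 (K = -54 + 2 = -52)
(K + b)² = (-52 - 5)² = (-57)² = 3249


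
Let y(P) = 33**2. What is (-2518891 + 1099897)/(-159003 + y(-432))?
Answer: 2543/283 ≈ 8.9859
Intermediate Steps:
y(P) = 1089
(-2518891 + 1099897)/(-159003 + y(-432)) = (-2518891 + 1099897)/(-159003 + 1089) = -1418994/(-157914) = -1418994*(-1/157914) = 2543/283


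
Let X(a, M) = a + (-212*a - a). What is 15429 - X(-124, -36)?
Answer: -10859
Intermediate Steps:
X(a, M) = -212*a (X(a, M) = a - 213*a = -212*a)
15429 - X(-124, -36) = 15429 - (-212)*(-124) = 15429 - 1*26288 = 15429 - 26288 = -10859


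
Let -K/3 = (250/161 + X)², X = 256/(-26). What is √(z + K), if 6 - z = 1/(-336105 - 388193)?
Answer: I*√460404327708720451390/1515955714 ≈ 14.154*I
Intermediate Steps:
X = -128/13 (X = 256*(-1/26) = -128/13 ≈ -9.8462)
K = -903900492/4380649 (K = -3*(250/161 - 128/13)² = -3*(-17358/2093)² = -3*301300164/4380649 = -903900492/4380649 ≈ -206.34)
z = 4345789/724298 (z = 6 - 1/(-336105 - 388193) = 6 - 1/(-724298) = 6 - 1*(-1/724298) = 6 + 1/724298 = 4345789/724298 ≈ 6.0000)
√(z + K) = √(4345789/724298 - 903900492/4380649) = √(-635655942317555/3172895309402) = I*√460404327708720451390/1515955714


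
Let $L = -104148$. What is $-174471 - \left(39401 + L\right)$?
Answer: $-109724$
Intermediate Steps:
$-174471 - \left(39401 + L\right) = -174471 - \left(39401 - 104148\right) = -174471 - -64747 = -174471 + 64747 = -109724$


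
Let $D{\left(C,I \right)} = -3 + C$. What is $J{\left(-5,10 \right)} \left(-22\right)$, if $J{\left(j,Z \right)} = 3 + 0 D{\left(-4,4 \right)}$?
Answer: $-66$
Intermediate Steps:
$J{\left(j,Z \right)} = 3$ ($J{\left(j,Z \right)} = 3 + 0 \left(-3 - 4\right) = 3 + 0 \left(-7\right) = 3 + 0 = 3$)
$J{\left(-5,10 \right)} \left(-22\right) = 3 \left(-22\right) = -66$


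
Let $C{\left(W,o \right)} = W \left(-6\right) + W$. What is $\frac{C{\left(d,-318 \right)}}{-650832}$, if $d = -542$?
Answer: $- \frac{1355}{325416} \approx -0.0041639$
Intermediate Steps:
$C{\left(W,o \right)} = - 5 W$ ($C{\left(W,o \right)} = - 6 W + W = - 5 W$)
$\frac{C{\left(d,-318 \right)}}{-650832} = \frac{\left(-5\right) \left(-542\right)}{-650832} = 2710 \left(- \frac{1}{650832}\right) = - \frac{1355}{325416}$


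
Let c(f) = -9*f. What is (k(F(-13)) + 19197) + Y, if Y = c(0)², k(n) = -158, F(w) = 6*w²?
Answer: 19039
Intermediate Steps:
Y = 0 (Y = (-9*0)² = 0² = 0)
(k(F(-13)) + 19197) + Y = (-158 + 19197) + 0 = 19039 + 0 = 19039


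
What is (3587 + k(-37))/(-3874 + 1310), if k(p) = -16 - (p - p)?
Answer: -3571/2564 ≈ -1.3927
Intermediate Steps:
k(p) = -16 (k(p) = -16 - 1*0 = -16 + 0 = -16)
(3587 + k(-37))/(-3874 + 1310) = (3587 - 16)/(-3874 + 1310) = 3571/(-2564) = 3571*(-1/2564) = -3571/2564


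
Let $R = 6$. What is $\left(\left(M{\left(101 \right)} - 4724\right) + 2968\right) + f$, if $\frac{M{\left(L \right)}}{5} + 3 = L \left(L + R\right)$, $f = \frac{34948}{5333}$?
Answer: $\frac{278758860}{5333} \approx 52271.0$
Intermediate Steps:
$f = \frac{34948}{5333}$ ($f = 34948 \cdot \frac{1}{5333} = \frac{34948}{5333} \approx 6.5532$)
$M{\left(L \right)} = -15 + 5 L \left(6 + L\right)$ ($M{\left(L \right)} = -15 + 5 L \left(L + 6\right) = -15 + 5 L \left(6 + L\right)$)
$\left(\left(M{\left(101 \right)} - 4724\right) + 2968\right) + f = \left(\left(\left(-15 + 5 \cdot 101^{2} + 30 \cdot 101\right) - 4724\right) + 2968\right) + \frac{34948}{5333} = \left(\left(\left(-15 + 5 \cdot 10201 + 3030\right) - 4724\right) + 2968\right) + \frac{34948}{5333} = \left(\left(\left(-15 + 51005 + 3030\right) - 4724\right) + 2968\right) + \frac{34948}{5333} = \left(\left(54020 - 4724\right) + 2968\right) + \frac{34948}{5333} = \left(49296 + 2968\right) + \frac{34948}{5333} = 52264 + \frac{34948}{5333} = \frac{278758860}{5333}$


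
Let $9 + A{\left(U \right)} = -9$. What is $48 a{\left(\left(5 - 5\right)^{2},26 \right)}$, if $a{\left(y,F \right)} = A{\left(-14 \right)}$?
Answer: $-864$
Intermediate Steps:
$A{\left(U \right)} = -18$ ($A{\left(U \right)} = -9 - 9 = -18$)
$a{\left(y,F \right)} = -18$
$48 a{\left(\left(5 - 5\right)^{2},26 \right)} = 48 \left(-18\right) = -864$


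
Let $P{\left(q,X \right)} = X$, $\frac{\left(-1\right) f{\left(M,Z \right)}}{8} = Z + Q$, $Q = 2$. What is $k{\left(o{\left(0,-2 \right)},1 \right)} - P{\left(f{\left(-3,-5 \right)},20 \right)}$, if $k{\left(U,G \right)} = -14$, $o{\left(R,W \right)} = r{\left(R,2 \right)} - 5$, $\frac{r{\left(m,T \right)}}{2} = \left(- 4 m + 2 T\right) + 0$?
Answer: $-34$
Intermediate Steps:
$f{\left(M,Z \right)} = -16 - 8 Z$ ($f{\left(M,Z \right)} = - 8 \left(Z + 2\right) = - 8 \left(2 + Z\right) = -16 - 8 Z$)
$r{\left(m,T \right)} = - 8 m + 4 T$ ($r{\left(m,T \right)} = 2 \left(\left(- 4 m + 2 T\right) + 0\right) = 2 \left(- 4 m + 2 T\right) = - 8 m + 4 T$)
$o{\left(R,W \right)} = 3 - 8 R$ ($o{\left(R,W \right)} = \left(- 8 R + 4 \cdot 2\right) - 5 = \left(- 8 R + 8\right) - 5 = \left(8 - 8 R\right) - 5 = 3 - 8 R$)
$k{\left(o{\left(0,-2 \right)},1 \right)} - P{\left(f{\left(-3,-5 \right)},20 \right)} = -14 - 20 = -34$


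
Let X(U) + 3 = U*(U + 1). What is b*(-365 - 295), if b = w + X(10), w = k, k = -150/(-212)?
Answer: -3767610/53 ≈ -71087.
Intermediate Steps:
X(U) = -3 + U*(1 + U) (X(U) = -3 + U*(U + 1) = -3 + U*(1 + U))
k = 75/106 (k = -150*(-1/212) = 75/106 ≈ 0.70755)
w = 75/106 ≈ 0.70755
b = 11417/106 (b = 75/106 + (-3 + 10 + 10²) = 75/106 + (-3 + 10 + 100) = 75/106 + 107 = 11417/106 ≈ 107.71)
b*(-365 - 295) = 11417*(-365 - 295)/106 = (11417/106)*(-660) = -3767610/53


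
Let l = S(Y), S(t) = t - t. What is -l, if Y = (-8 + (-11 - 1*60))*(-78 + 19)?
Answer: 0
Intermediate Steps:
Y = 4661 (Y = (-8 + (-11 - 60))*(-59) = (-8 - 71)*(-59) = -79*(-59) = 4661)
S(t) = 0
l = 0
-l = -1*0 = 0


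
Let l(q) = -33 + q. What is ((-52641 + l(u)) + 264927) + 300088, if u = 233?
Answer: 512574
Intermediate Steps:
((-52641 + l(u)) + 264927) + 300088 = ((-52641 + (-33 + 233)) + 264927) + 300088 = ((-52641 + 200) + 264927) + 300088 = (-52441 + 264927) + 300088 = 212486 + 300088 = 512574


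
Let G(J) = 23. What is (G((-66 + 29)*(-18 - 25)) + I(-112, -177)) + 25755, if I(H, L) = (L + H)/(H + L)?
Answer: 25779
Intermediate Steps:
I(H, L) = 1 (I(H, L) = (H + L)/(H + L) = 1)
(G((-66 + 29)*(-18 - 25)) + I(-112, -177)) + 25755 = (23 + 1) + 25755 = 24 + 25755 = 25779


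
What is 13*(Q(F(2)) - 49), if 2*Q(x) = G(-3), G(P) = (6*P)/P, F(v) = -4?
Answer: -598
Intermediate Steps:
G(P) = 6
Q(x) = 3 (Q(x) = (1/2)*6 = 3)
13*(Q(F(2)) - 49) = 13*(3 - 49) = 13*(-46) = -598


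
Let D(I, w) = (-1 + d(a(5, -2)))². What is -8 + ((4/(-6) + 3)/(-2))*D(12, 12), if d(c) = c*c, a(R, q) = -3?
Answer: -248/3 ≈ -82.667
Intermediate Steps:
d(c) = c²
D(I, w) = 64 (D(I, w) = (-1 + (-3)²)² = (-1 + 9)² = 8² = 64)
-8 + ((4/(-6) + 3)/(-2))*D(12, 12) = -8 + ((4/(-6) + 3)/(-2))*64 = -8 + ((4*(-⅙) + 3)*(-½))*64 = -8 + ((-⅔ + 3)*(-½))*64 = -8 + ((7/3)*(-½))*64 = -8 - 7/6*64 = -8 - 224/3 = -248/3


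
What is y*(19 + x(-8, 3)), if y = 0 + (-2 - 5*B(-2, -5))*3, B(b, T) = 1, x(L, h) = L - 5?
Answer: -126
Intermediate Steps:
x(L, h) = -5 + L
y = -21 (y = 0 + (-2 - 5*1)*3 = 0 + (-2 - 5)*3 = 0 - 7*3 = 0 - 21 = -21)
y*(19 + x(-8, 3)) = -21*(19 + (-5 - 8)) = -21*(19 - 13) = -21*6 = -126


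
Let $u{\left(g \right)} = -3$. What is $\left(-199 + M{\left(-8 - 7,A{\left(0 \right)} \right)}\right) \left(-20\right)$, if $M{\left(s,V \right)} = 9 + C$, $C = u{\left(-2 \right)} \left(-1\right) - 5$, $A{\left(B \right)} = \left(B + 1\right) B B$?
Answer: $3840$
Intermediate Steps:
$A{\left(B \right)} = B^{2} \left(1 + B\right)$ ($A{\left(B \right)} = \left(1 + B\right) B B = B \left(1 + B\right) B = B^{2} \left(1 + B\right)$)
$C = -2$ ($C = \left(-3\right) \left(-1\right) - 5 = 3 - 5 = -2$)
$M{\left(s,V \right)} = 7$ ($M{\left(s,V \right)} = 9 - 2 = 7$)
$\left(-199 + M{\left(-8 - 7,A{\left(0 \right)} \right)}\right) \left(-20\right) = \left(-199 + 7\right) \left(-20\right) = \left(-192\right) \left(-20\right) = 3840$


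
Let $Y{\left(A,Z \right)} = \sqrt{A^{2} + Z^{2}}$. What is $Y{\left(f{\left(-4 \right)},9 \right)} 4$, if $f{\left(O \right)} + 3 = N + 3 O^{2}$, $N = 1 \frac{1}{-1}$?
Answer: $4 \sqrt{2017} \approx 179.64$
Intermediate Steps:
$N = -1$ ($N = 1 \left(-1\right) = -1$)
$f{\left(O \right)} = -4 + 3 O^{2}$ ($f{\left(O \right)} = -3 + \left(-1 + 3 O^{2}\right) = -4 + 3 O^{2}$)
$Y{\left(f{\left(-4 \right)},9 \right)} 4 = \sqrt{\left(-4 + 3 \left(-4\right)^{2}\right)^{2} + 9^{2}} \cdot 4 = \sqrt{\left(-4 + 3 \cdot 16\right)^{2} + 81} \cdot 4 = \sqrt{\left(-4 + 48\right)^{2} + 81} \cdot 4 = \sqrt{44^{2} + 81} \cdot 4 = \sqrt{1936 + 81} \cdot 4 = \sqrt{2017} \cdot 4 = 4 \sqrt{2017}$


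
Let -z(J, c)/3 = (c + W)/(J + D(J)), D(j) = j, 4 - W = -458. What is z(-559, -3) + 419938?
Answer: 469492061/1118 ≈ 4.1994e+5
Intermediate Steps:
W = 462 (W = 4 - 1*(-458) = 4 + 458 = 462)
z(J, c) = -3*(462 + c)/(2*J) (z(J, c) = -3*(c + 462)/(J + J) = -3*(462 + c)/(2*J))
z(-559, -3) + 419938 = (3/2)*(-462 - 1*(-3))/(-559) + 419938 = (3/2)*(-1/559)*(-462 + 3) + 419938 = (3/2)*(-1/559)*(-459) + 419938 = 1377/1118 + 419938 = 469492061/1118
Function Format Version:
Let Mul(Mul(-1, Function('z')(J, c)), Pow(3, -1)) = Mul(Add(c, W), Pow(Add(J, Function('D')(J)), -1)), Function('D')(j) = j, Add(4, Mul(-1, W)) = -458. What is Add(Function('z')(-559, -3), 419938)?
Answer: Rational(469492061, 1118) ≈ 4.1994e+5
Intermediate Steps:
W = 462 (W = Add(4, Mul(-1, -458)) = Add(4, 458) = 462)
Function('z')(J, c) = Mul(Rational(-3, 2), Pow(J, -1), Add(462, c)) (Function('z')(J, c) = Mul(-3, Mul(Add(c, 462), Pow(Add(J, J), -1))) = Mul(-3, Mul(Add(462, c), Pow(Mul(2, J), -1))) = Mul(-3, Mul(Add(462, c), Mul(Rational(1, 2), Pow(J, -1)))) = Mul(-3, Mul(Rational(1, 2), Pow(J, -1), Add(462, c))) = Mul(Rational(-3, 2), Pow(J, -1), Add(462, c)))
Add(Function('z')(-559, -3), 419938) = Add(Mul(Rational(3, 2), Pow(-559, -1), Add(-462, Mul(-1, -3))), 419938) = Add(Mul(Rational(3, 2), Rational(-1, 559), Add(-462, 3)), 419938) = Add(Mul(Rational(3, 2), Rational(-1, 559), -459), 419938) = Add(Rational(1377, 1118), 419938) = Rational(469492061, 1118)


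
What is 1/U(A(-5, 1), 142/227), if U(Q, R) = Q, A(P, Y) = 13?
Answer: 1/13 ≈ 0.076923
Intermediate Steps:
1/U(A(-5, 1), 142/227) = 1/13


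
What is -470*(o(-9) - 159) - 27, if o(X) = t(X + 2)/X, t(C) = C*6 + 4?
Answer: 654467/9 ≈ 72719.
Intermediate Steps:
t(C) = 4 + 6*C (t(C) = 6*C + 4 = 4 + 6*C)
o(X) = (16 + 6*X)/X (o(X) = (4 + 6*(X + 2))/X = (4 + 6*(2 + X))/X = (4 + (12 + 6*X))/X = (16 + 6*X)/X)
-470*(o(-9) - 159) - 27 = -470*((6 + 16/(-9)) - 159) - 27 = -470*((6 + 16*(-1/9)) - 159) - 27 = -470*((6 - 16/9) - 159) - 27 = -470*(38/9 - 159) - 27 = -470*(-1393/9) - 27 = 654710/9 - 27 = 654467/9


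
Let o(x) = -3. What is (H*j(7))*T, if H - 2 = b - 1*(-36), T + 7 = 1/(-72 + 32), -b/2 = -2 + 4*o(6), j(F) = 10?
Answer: -9273/2 ≈ -4636.5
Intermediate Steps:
b = 28 (b = -2*(-2 + 4*(-3)) = -2*(-2 - 12) = -2*(-14) = 28)
T = -281/40 (T = -7 + 1/(-72 + 32) = -7 + 1/(-40) = -7 - 1/40 = -281/40 ≈ -7.0250)
H = 66 (H = 2 + (28 - 1*(-36)) = 2 + (28 + 36) = 2 + 64 = 66)
(H*j(7))*T = (66*10)*(-281/40) = 660*(-281/40) = -9273/2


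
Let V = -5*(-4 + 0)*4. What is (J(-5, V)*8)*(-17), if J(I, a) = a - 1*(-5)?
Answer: -11560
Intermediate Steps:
V = 80 (V = -5*(-4)*4 = 20*4 = 80)
J(I, a) = 5 + a (J(I, a) = a + 5 = 5 + a)
(J(-5, V)*8)*(-17) = ((5 + 80)*8)*(-17) = (85*8)*(-17) = 680*(-17) = -11560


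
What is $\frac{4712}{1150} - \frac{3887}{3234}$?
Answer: $\frac{5384279}{1859550} \approx 2.8955$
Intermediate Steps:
$\frac{4712}{1150} - \frac{3887}{3234} = 4712 \cdot \frac{1}{1150} - \frac{3887}{3234} = \frac{2356}{575} - \frac{3887}{3234} = \frac{5384279}{1859550}$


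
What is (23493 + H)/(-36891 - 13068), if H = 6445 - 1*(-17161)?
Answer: -3623/3843 ≈ -0.94275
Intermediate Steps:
H = 23606 (H = 6445 + 17161 = 23606)
(23493 + H)/(-36891 - 13068) = (23493 + 23606)/(-36891 - 13068) = 47099/(-49959) = 47099*(-1/49959) = -3623/3843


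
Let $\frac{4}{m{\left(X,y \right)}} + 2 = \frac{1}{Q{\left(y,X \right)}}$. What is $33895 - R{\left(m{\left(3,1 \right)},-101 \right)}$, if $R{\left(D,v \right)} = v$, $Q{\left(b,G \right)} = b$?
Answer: $33996$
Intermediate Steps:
$m{\left(X,y \right)} = \frac{4}{-2 + \frac{1}{y}}$
$33895 - R{\left(m{\left(3,1 \right)},-101 \right)} = 33895 - -101 = 33895 + 101 = 33996$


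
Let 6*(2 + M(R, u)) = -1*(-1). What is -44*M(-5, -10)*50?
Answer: 12100/3 ≈ 4033.3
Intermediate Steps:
M(R, u) = -11/6 (M(R, u) = -2 + (-1*(-1))/6 = -2 + (⅙)*1 = -2 + ⅙ = -11/6)
-44*M(-5, -10)*50 = -44*(-11/6)*50 = (242/3)*50 = 12100/3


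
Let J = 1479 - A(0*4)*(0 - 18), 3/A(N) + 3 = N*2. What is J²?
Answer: 2134521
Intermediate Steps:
A(N) = 3/(-3 + 2*N) (A(N) = 3/(-3 + N*2) = 3/(-3 + 2*N))
J = 1461 (J = 1479 - 3/(-3 + 2*(0*4))*(0 - 18) = 1479 - 3/(-3 + 2*0)*(-18) = 1479 - 3/(-3 + 0)*(-18) = 1479 - 3/(-3)*(-18) = 1479 - 3*(-⅓)*(-18) = 1479 - (-1)*(-18) = 1479 - 1*18 = 1479 - 18 = 1461)
J² = 1461² = 2134521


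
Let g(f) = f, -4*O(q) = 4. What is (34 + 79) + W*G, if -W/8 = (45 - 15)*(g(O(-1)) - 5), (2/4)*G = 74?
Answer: 213233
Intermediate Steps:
G = 148 (G = 2*74 = 148)
O(q) = -1 (O(q) = -¼*4 = -1)
W = 1440 (W = -8*(45 - 15)*(-1 - 5) = -240*(-6) = -8*(-180) = 1440)
(34 + 79) + W*G = (34 + 79) + 1440*148 = 113 + 213120 = 213233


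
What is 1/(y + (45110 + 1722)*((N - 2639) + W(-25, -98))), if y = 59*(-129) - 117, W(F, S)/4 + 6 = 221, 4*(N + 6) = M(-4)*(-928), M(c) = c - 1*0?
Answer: -1/40142752 ≈ -2.4911e-8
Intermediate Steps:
M(c) = c (M(c) = c + 0 = c)
N = 922 (N = -6 + (-4*(-928))/4 = -6 + (¼)*3712 = -6 + 928 = 922)
W(F, S) = 860 (W(F, S) = -24 + 4*221 = -24 + 884 = 860)
y = -7728 (y = -7611 - 117 = -7728)
1/(y + (45110 + 1722)*((N - 2639) + W(-25, -98))) = 1/(-7728 + (45110 + 1722)*((922 - 2639) + 860)) = 1/(-7728 + 46832*(-1717 + 860)) = 1/(-7728 + 46832*(-857)) = 1/(-7728 - 40135024) = 1/(-40142752) = -1/40142752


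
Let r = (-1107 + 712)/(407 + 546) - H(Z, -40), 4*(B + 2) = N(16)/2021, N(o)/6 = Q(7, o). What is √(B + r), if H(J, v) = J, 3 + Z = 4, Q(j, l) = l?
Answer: I*√12622053007006/1926013 ≈ 1.8446*I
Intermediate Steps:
Z = 1 (Z = -3 + 4 = 1)
N(o) = 6*o
B = -4018/2021 (B = -2 + ((6*16)/2021)/4 = -2 + (96*(1/2021))/4 = -2 + (¼)*(96/2021) = -2 + 24/2021 = -4018/2021 ≈ -1.9881)
r = -1348/953 (r = (-1107 + 712)/(407 + 546) - 1*1 = -395/953 - 1 = -1348/953 ≈ -1.4145)
√(B + r) = √(-4018/2021 - 1348/953) = √(-6553462/1926013) = I*√12622053007006/1926013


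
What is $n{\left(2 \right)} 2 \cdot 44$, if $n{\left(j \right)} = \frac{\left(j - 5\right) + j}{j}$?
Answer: $-44$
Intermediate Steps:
$n{\left(j \right)} = \frac{-5 + 2 j}{j}$ ($n{\left(j \right)} = \frac{\left(-5 + j\right) + j}{j} = \frac{-5 + 2 j}{j}$)
$n{\left(2 \right)} 2 \cdot 44 = \left(2 - \frac{5}{2}\right) 2 \cdot 44 = \left(- \frac{1}{2}\right) 2 \cdot 44 = \left(-1\right) 44 = -44$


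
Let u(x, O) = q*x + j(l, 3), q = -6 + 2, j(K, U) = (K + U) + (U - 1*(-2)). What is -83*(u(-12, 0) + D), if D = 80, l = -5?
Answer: -10873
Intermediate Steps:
j(K, U) = 2 + K + 2*U (j(K, U) = (K + U) + (U + 2) = (K + U) + (2 + U) = 2 + K + 2*U)
q = -4
u(x, O) = 3 - 4*x (u(x, O) = -4*x + (2 - 5 + 2*3) = -4*x + (2 - 5 + 6) = -4*x + 3 = 3 - 4*x)
-83*(u(-12, 0) + D) = -83*((3 - 4*(-12)) + 80) = -83*((3 + 48) + 80) = -83*(51 + 80) = -83*131 = -10873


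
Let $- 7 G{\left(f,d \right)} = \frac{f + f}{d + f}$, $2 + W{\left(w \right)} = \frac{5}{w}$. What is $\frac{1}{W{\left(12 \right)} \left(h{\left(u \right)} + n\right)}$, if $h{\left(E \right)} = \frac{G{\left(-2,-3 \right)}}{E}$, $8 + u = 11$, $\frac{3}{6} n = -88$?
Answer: $\frac{315}{87799} \approx 0.0035877$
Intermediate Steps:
$W{\left(w \right)} = -2 + \frac{5}{w}$
$n = -176$ ($n = 2 \left(-88\right) = -176$)
$G{\left(f,d \right)} = - \frac{2 f}{7 \left(d + f\right)}$ ($G{\left(f,d \right)} = - \frac{\left(f + f\right) \frac{1}{d + f}}{7} = - \frac{2 f \frac{1}{d + f}}{7} = - \frac{2 f}{7 \left(d + f\right)}$)
$u = 3$ ($u = -8 + 11 = 3$)
$h{\left(E \right)} = - \frac{4}{35 E}$ ($h{\left(E \right)} = \frac{\left(-2\right) \left(-2\right) \frac{1}{7 \left(-3\right) + 7 \left(-2\right)}}{E} = \frac{\left(-2\right) \left(-2\right) \frac{1}{-21 - 14}}{E} = \frac{\left(-2\right) \left(-2\right) \frac{1}{-35}}{E} = \frac{\left(-2\right) \left(-2\right) \left(- \frac{1}{35}\right)}{E} = - \frac{4}{35 E}$)
$\frac{1}{W{\left(12 \right)} \left(h{\left(u \right)} + n\right)} = \frac{1}{\left(-2 + \frac{5}{12}\right) \left(- \frac{4}{35 \cdot 3} - 176\right)} = \frac{1}{\left(-2 + 5 \cdot \frac{1}{12}\right) \left(\left(- \frac{4}{35}\right) \frac{1}{3} - 176\right)} = \frac{1}{\left(-2 + \frac{5}{12}\right) \left(- \frac{4}{105} - 176\right)} = \frac{1}{\left(- \frac{19}{12}\right) \left(- \frac{18484}{105}\right)} = \frac{1}{\frac{87799}{315}} = \frac{315}{87799}$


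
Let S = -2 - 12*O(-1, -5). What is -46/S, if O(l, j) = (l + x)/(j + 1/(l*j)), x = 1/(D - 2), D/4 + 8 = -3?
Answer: 4232/419 ≈ 10.100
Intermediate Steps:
D = -44 (D = -32 + 4*(-3) = -32 - 12 = -44)
x = -1/46 (x = 1/(-44 - 2) = 1/(-46) = -1/46 ≈ -0.021739)
O(l, j) = (-1/46 + l)/(j + 1/(j*l)) (O(l, j) = (l - 1/46)/(j + 1/(l*j)) = (-1/46 + l)/(j + 1/(j*l)))
S = -419/92 (S = -2 - 6*(-5)*(-1)*(-1 + 46*(-1))/(23*(1 - 1*(-5)**2)) = -2 - 6*(-5)*(-1)*(-1 - 46)/(23*(1 - 1*25)) = -2 - 6*(-5)*(-1)*(-47)/(23*(1 - 25)) = -2 - 6*(-5)*(-1)*(-47)/(23*(-24)) = -2 - 6*(-5)*(-1)*(-1)*(-47)/(23*24) = -2 - 12*235/1104 = -2 - 235/92 = -419/92 ≈ -4.5543)
-46/S = -46/(-419/92) = -46*(-92/419) = 4232/419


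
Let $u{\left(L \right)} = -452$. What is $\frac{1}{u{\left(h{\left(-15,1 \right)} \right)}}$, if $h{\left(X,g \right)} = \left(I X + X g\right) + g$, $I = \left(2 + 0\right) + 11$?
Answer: $- \frac{1}{452} \approx -0.0022124$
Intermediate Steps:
$I = 13$ ($I = 2 + 11 = 13$)
$h{\left(X,g \right)} = g + 13 X + X g$ ($h{\left(X,g \right)} = \left(13 X + X g\right) + g = g + 13 X + X g$)
$\frac{1}{u{\left(h{\left(-15,1 \right)} \right)}} = \frac{1}{-452} = - \frac{1}{452}$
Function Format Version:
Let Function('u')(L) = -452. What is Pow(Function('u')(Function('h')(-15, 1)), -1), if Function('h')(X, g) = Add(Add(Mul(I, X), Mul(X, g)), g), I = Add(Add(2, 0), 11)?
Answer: Rational(-1, 452) ≈ -0.0022124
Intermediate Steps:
I = 13 (I = Add(2, 11) = 13)
Function('h')(X, g) = Add(g, Mul(13, X), Mul(X, g)) (Function('h')(X, g) = Add(Add(Mul(13, X), Mul(X, g)), g) = Add(g, Mul(13, X), Mul(X, g)))
Pow(Function('u')(Function('h')(-15, 1)), -1) = Pow(-452, -1) = Rational(-1, 452)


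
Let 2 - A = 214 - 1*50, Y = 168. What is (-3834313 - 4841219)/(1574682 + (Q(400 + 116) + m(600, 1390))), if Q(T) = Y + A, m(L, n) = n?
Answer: -4337766/788039 ≈ -5.5045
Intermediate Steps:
A = -162 (A = 2 - (214 - 1*50) = 2 - (214 - 50) = 2 - 1*164 = 2 - 164 = -162)
Q(T) = 6 (Q(T) = 168 - 162 = 6)
(-3834313 - 4841219)/(1574682 + (Q(400 + 116) + m(600, 1390))) = (-3834313 - 4841219)/(1574682 + (6 + 1390)) = -8675532/(1574682 + 1396) = -8675532/1576078 = -8675532*1/1576078 = -4337766/788039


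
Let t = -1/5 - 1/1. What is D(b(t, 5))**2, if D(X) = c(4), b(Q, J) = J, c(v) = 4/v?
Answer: 1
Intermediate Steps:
t = -6/5 (t = -1*1/5 - 1*1 = -1/5 - 1 = -6/5 ≈ -1.2000)
D(X) = 1 (D(X) = 4/4 = 4*(1/4) = 1)
D(b(t, 5))**2 = 1**2 = 1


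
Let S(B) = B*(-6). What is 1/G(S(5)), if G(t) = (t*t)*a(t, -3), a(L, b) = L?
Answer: -1/27000 ≈ -3.7037e-5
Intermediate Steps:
S(B) = -6*B
G(t) = t³ (G(t) = (t*t)*t = t²*t = t³)
1/G(S(5)) = 1/((-6*5)³) = 1/((-30)³) = 1/(-27000) = -1/27000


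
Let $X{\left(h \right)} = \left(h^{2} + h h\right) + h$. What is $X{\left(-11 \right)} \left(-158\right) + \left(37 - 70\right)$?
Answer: $-36531$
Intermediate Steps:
$X{\left(h \right)} = h + 2 h^{2}$ ($X{\left(h \right)} = \left(h^{2} + h^{2}\right) + h = 2 h^{2} + h = h + 2 h^{2}$)
$X{\left(-11 \right)} \left(-158\right) + \left(37 - 70\right) = - 11 \left(1 + 2 \left(-11\right)\right) \left(-158\right) + \left(37 - 70\right) = - 11 \left(1 - 22\right) \left(-158\right) - 33 = \left(-11\right) \left(-21\right) \left(-158\right) - 33 = 231 \left(-158\right) - 33 = -36498 - 33 = -36531$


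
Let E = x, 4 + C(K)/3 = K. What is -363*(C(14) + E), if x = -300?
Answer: 98010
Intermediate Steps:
C(K) = -12 + 3*K
E = -300
-363*(C(14) + E) = -363*((-12 + 3*14) - 300) = -363*((-12 + 42) - 300) = -363*(30 - 300) = -363*(-270) = 98010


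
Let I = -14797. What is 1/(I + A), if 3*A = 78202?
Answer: 3/33811 ≈ 8.8728e-5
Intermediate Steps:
A = 78202/3 (A = (⅓)*78202 = 78202/3 ≈ 26067.)
1/(I + A) = 1/(-14797 + 78202/3) = 1/(33811/3) = 3/33811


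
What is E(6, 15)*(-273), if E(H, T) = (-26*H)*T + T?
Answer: 634725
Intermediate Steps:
E(H, T) = T - 26*H*T (E(H, T) = -26*H*T + T = T - 26*H*T)
E(6, 15)*(-273) = (15*(1 - 26*6))*(-273) = (15*(1 - 156))*(-273) = (15*(-155))*(-273) = -2325*(-273) = 634725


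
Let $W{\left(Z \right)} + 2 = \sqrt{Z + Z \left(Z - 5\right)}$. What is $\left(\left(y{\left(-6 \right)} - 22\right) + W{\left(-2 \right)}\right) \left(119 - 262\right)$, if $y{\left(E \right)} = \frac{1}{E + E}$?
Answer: $\frac{41327}{12} - 286 \sqrt{3} \approx 2948.6$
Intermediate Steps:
$y{\left(E \right)} = \frac{1}{2 E}$
$W{\left(Z \right)} = -2 + \sqrt{Z + Z \left(-5 + Z\right)}$ ($W{\left(Z \right)} = -2 + \sqrt{Z + Z \left(Z - 5\right)} = -2 + \sqrt{Z + Z \left(-5 + Z\right)}$)
$\left(\left(y{\left(-6 \right)} - 22\right) + W{\left(-2 \right)}\right) \left(119 - 262\right) = \left(\left(\frac{1}{2 \left(-6\right)} - 22\right) - \left(2 - \sqrt{- 2 \left(-4 - 2\right)}\right)\right) \left(119 - 262\right) = \left(\left(\frac{1}{2} \left(- \frac{1}{6}\right) - 22\right) - \left(2 - \sqrt{\left(-2\right) \left(-6\right)}\right)\right) \left(119 - 262\right) = \left(\left(- \frac{1}{12} - 22\right) - \left(2 - \sqrt{12}\right)\right) \left(-143\right) = \left(- \frac{265}{12} - \left(2 - 2 \sqrt{3}\right)\right) \left(-143\right) = \left(- \frac{289}{12} + 2 \sqrt{3}\right) \left(-143\right) = \frac{41327}{12} - 286 \sqrt{3}$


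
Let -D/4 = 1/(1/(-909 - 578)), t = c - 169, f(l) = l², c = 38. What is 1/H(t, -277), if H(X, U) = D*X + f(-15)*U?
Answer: -1/841513 ≈ -1.1883e-6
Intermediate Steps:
t = -131 (t = 38 - 169 = -131)
D = 5948 (D = -4/(1/(-909 - 578)) = -4/(1/(-1487)) = -4/(-1/1487) = -4*(-1487) = 5948)
H(X, U) = 225*U + 5948*X (H(X, U) = 5948*X + (-15)²*U = 5948*X + 225*U = 225*U + 5948*X)
1/H(t, -277) = 1/(225*(-277) + 5948*(-131)) = 1/(-62325 - 779188) = 1/(-841513) = -1/841513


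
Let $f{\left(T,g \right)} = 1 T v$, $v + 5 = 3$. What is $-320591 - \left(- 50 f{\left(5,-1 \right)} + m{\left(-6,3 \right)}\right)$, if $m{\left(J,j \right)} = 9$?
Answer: $-321100$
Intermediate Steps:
$v = -2$ ($v = -5 + 3 = -2$)
$f{\left(T,g \right)} = - 2 T$ ($f{\left(T,g \right)} = 1 T \left(-2\right) = T \left(-2\right) = - 2 T$)
$-320591 - \left(- 50 f{\left(5,-1 \right)} + m{\left(-6,3 \right)}\right) = -320591 - \left(- 50 \left(\left(-2\right) 5\right) + 9\right) = -320591 - \left(\left(-50\right) \left(-10\right) + 9\right) = -320591 - \left(500 + 9\right) = -320591 - 509 = -321100$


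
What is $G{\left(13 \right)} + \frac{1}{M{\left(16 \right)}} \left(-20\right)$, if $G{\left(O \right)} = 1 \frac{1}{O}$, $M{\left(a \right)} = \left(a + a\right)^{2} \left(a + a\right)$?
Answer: $\frac{8127}{106496} \approx 0.076313$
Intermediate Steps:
$M{\left(a \right)} = 8 a^{3}$ ($M{\left(a \right)} = \left(2 a\right)^{2} \cdot 2 a = 4 a^{2} \cdot 2 a = 8 a^{3}$)
$G{\left(O \right)} = \frac{1}{O}$
$G{\left(13 \right)} + \frac{1}{M{\left(16 \right)}} \left(-20\right) = \frac{1}{13} + \frac{1}{8 \cdot 16^{3}} \left(-20\right) = \frac{1}{13} + \frac{1}{8 \cdot 4096} \left(-20\right) = \frac{1}{13} + \frac{1}{32768} \left(-20\right) = \frac{1}{13} - \frac{5}{8192} = \frac{8127}{106496}$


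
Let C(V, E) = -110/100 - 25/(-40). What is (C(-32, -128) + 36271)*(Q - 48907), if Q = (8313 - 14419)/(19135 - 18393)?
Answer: -2632884663855/1484 ≈ -1.7742e+9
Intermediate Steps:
C(V, E) = -19/40 (C(V, E) = -110*1/100 - 25*(-1/40) = -11/10 + 5/8 = -19/40)
Q = -3053/371 (Q = -6106/742 = -6106*1/742 = -3053/371 ≈ -8.2291)
(C(-32, -128) + 36271)*(Q - 48907) = (-19/40 + 36271)*(-3053/371 - 48907) = (1450821/40)*(-18147550/371) = -2632884663855/1484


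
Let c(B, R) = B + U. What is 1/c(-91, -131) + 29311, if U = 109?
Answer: 527599/18 ≈ 29311.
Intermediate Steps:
c(B, R) = 109 + B (c(B, R) = B + 109 = 109 + B)
1/c(-91, -131) + 29311 = 1/(109 - 91) + 29311 = 1/18 + 29311 = 527599/18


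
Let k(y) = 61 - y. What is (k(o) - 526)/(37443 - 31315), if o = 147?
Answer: -153/1532 ≈ -0.099869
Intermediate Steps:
(k(o) - 526)/(37443 - 31315) = ((61 - 1*147) - 526)/(37443 - 31315) = ((61 - 147) - 526)/6128 = (-86 - 526)*(1/6128) = -612*1/6128 = -153/1532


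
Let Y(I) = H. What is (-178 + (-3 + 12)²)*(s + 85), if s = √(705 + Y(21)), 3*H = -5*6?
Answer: -8245 - 97*√695 ≈ -10802.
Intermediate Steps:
H = -10 (H = (-5*6)/3 = (⅓)*(-30) = -10)
Y(I) = -10
s = √695 (s = √(705 - 10) = √695 ≈ 26.363)
(-178 + (-3 + 12)²)*(s + 85) = (-178 + (-3 + 12)²)*(√695 + 85) = (-178 + 9²)*(85 + √695) = (-178 + 81)*(85 + √695) = -97*(85 + √695) = -8245 - 97*√695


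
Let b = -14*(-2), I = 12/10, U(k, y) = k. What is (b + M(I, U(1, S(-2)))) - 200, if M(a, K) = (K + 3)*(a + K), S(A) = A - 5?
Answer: -816/5 ≈ -163.20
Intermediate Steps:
S(A) = -5 + A
I = 6/5 (I = 12*(⅒) = 6/5 ≈ 1.2000)
b = 28
M(a, K) = (3 + K)*(K + a)
(b + M(I, U(1, S(-2)))) - 200 = (28 + (1² + 3*1 + 3*(6/5) + 1*(6/5))) - 200 = (28 + (1 + 3 + 18/5 + 6/5)) - 200 = (28 + 44/5) - 200 = 184/5 - 200 = -816/5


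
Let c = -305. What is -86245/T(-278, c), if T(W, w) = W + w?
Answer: 86245/583 ≈ 147.93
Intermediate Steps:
-86245/T(-278, c) = -86245/(-278 - 305) = -86245/(-583) = -86245*(-1/583) = 86245/583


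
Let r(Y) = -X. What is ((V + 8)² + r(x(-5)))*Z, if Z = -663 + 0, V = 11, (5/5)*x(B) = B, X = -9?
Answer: -245310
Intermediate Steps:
x(B) = B
r(Y) = 9 (r(Y) = -1*(-9) = 9)
Z = -663
((V + 8)² + r(x(-5)))*Z = ((11 + 8)² + 9)*(-663) = (19² + 9)*(-663) = (361 + 9)*(-663) = 370*(-663) = -245310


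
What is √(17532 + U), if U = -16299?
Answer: 3*√137 ≈ 35.114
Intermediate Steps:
√(17532 + U) = √(17532 - 16299) = √1233 = 3*√137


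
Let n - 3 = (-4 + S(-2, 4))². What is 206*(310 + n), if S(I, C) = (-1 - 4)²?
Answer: 155324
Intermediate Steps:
S(I, C) = 25 (S(I, C) = (-5)² = 25)
n = 444 (n = 3 + (-4 + 25)² = 3 + 21² = 3 + 441 = 444)
206*(310 + n) = 206*(310 + 444) = 206*754 = 155324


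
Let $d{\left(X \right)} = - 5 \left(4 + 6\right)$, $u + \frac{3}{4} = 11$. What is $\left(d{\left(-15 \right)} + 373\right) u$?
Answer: $\frac{13243}{4} \approx 3310.8$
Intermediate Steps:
$u = \frac{41}{4}$ ($u = - \frac{3}{4} + 11 = \frac{41}{4} \approx 10.25$)
$d{\left(X \right)} = -50$ ($d{\left(X \right)} = \left(-5\right) 10 = -50$)
$\left(d{\left(-15 \right)} + 373\right) u = \left(-50 + 373\right) \frac{41}{4} = 323 \cdot \frac{41}{4} = \frac{13243}{4}$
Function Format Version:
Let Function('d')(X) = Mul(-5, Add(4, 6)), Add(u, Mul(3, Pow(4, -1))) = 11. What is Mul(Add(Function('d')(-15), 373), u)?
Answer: Rational(13243, 4) ≈ 3310.8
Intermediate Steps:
u = Rational(41, 4) (u = Add(Rational(-3, 4), 11) = Rational(41, 4) ≈ 10.250)
Function('d')(X) = -50 (Function('d')(X) = Mul(-5, 10) = -50)
Mul(Add(Function('d')(-15), 373), u) = Mul(Add(-50, 373), Rational(41, 4)) = Mul(323, Rational(41, 4)) = Rational(13243, 4)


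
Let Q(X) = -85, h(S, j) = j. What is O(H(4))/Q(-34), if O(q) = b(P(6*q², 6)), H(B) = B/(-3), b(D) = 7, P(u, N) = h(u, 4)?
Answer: -7/85 ≈ -0.082353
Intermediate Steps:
P(u, N) = 4
H(B) = -B/3 (H(B) = B*(-⅓) = -B/3)
O(q) = 7
O(H(4))/Q(-34) = 7/(-85) = 7*(-1/85) = -7/85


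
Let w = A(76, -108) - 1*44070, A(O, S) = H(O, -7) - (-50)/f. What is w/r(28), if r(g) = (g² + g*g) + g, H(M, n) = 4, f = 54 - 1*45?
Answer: -99136/3591 ≈ -27.607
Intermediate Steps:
f = 9 (f = 54 - 45 = 9)
r(g) = g + 2*g² (r(g) = (g² + g²) + g = 2*g² + g = g + 2*g²)
A(O, S) = 86/9 (A(O, S) = 4 - (-50)/9 = 4 - 1*(-50/9) = 4 + 50/9 = 86/9)
w = -396544/9 (w = 86/9 - 1*44070 = 86/9 - 44070 = -396544/9 ≈ -44060.)
w/r(28) = -396544*1/(28*(1 + 2*28))/9 = -396544*1/(28*(1 + 56))/9 = -396544/(9*(28*57)) = -396544/9/1596 = -396544/9*1/1596 = -99136/3591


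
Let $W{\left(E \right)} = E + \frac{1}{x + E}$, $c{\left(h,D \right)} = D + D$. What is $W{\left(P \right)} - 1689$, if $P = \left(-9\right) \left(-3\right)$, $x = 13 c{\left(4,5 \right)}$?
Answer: $- \frac{260933}{157} \approx -1662.0$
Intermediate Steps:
$c{\left(h,D \right)} = 2 D$
$x = 130$ ($x = 13 \cdot 2 \cdot 5 = 13 \cdot 10 = 130$)
$P = 27$
$W{\left(E \right)} = E + \frac{1}{130 + E}$
$W{\left(P \right)} - 1689 = \frac{1 + 27^{2} + 130 \cdot 27}{130 + 27} - 1689 = \frac{1 + 729 + 3510}{157} - 1689 = \frac{1}{157} \cdot 4240 - 1689 = \frac{4240}{157} - 1689 = - \frac{260933}{157}$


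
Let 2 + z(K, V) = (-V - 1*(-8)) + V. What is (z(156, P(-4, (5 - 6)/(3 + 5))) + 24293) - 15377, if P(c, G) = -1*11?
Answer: 8922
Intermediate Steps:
P(c, G) = -11
z(K, V) = 6 (z(K, V) = -2 + ((-V - 1*(-8)) + V) = -2 + ((-V + 8) + V) = -2 + ((8 - V) + V) = -2 + 8 = 6)
(z(156, P(-4, (5 - 6)/(3 + 5))) + 24293) - 15377 = (6 + 24293) - 15377 = 24299 - 15377 = 8922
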